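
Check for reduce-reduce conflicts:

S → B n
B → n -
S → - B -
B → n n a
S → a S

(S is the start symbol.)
No reduce-reduce conflicts

A reduce-reduce conflict occurs when an LR(0) state has two complete items [A → α .] and [B → β .] — both call for a reduction, and with no lookahead the parser cannot choose between them.

Augment with S' → S and build the canonical LR(0) collection (I0 = CLOSURE({[S' → . S]}), then GOTO on every symbol after a dot until no new states appear). It has 13 states:
  I0: { [B → . n -], [B → . n n a], [S → . - B -], [S → . B n], [S → . a S], [S' → . S] }  — shift
  I1: { [B → . n -], [B → . n n a], [S → - . B -] }  — shift
  I2: { [S → B . n] }  — shift
  I3: { [S' → S .] }  — accept
  I4: { [B → . n -], [B → . n n a], [S → . - B -], [S → . B n], [S → . a S], [S → a . S] }  — shift
  I5: { [B → n . -], [B → n . n a] }  — shift
  I6: { [B → n - .] }  — reduce
  I7: { [B → n n . a] }  — shift
  I8: { [B → n n a .] }  — reduce
  I9: { [S → a S .] }  — reduce
  I10: { [S → B n .] }  — reduce
  I11: { [S → - B . -] }  — shift
  I12: { [S → - B - .] }  — reduce

No state contains more than one complete item.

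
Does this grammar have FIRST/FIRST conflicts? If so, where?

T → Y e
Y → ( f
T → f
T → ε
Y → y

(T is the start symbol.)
A FIRST/FIRST conflict occurs when two productions N → α and N → β for the same non-terminal have FIRST(α) ∩ FIRST(β) ≠ ∅ (with ε ∈ FIRST of a nullable right-hand side, so two nullable alternatives also conflict).

FIRST sets of the non-terminals at (or reachable through a nullable prefix from) the front of some alternative:
  FIRST(Y) = { '(', 'y' }

Productions for T:
  T → Y e: FIRST = { '(', 'y' }
  T → f: FIRST = { 'f' }
  T → ε: FIRST = { ε }
Productions for Y:
  Y → ( f: FIRST = { '(' }
  Y → y: FIRST = { 'y' }

All alternatives of each non-terminal have pairwise disjoint FIRST sets.

Answer: No FIRST/FIRST conflicts.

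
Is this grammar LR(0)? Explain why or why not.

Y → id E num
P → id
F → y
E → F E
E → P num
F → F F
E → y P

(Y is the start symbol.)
A grammar is LR(0) if no state in the canonical LR(0) collection has:
  - both a shift item (dot before a terminal) and a complete item (shift-reduce conflict), or
  - two or more complete items (reduce-reduce conflict; the accept item [Y' → Y .] counts as a complete item here).

Augment with Y' → Y and build the canonical LR(0) collection (I0 = CLOSURE({[Y' → . Y]}), then GOTO on every symbol after a dot until no new states appear). It has 13 states:
  I0: { [Y → . id E num], [Y' → . Y] }  — shift
  I1: { [Y' → Y .] }  — accept
  I2: { [E → . F E], [E → . P num], [E → . y P], [F → . F F], [F → . y], [P → . id], [Y → id . E num] }  — shift
  I3: { [Y → id E . num] }  — shift
  I4: { [E → . F E], [E → . P num], [E → . y P], [E → F . E], [F → . F F], [F → . y], [F → F . F], [P → . id] }  — shift
  I5: { [E → P . num] }  — shift
  I6: { [P → id .] }  — reduce
  I7: { [E → y . P], [F → y .], [P → . id] }  — shift, reduce
  I8: { [E → y P .] }  — reduce
  I9: { [E → P num .] }  — reduce
  I10: { [E → F E .] }  — reduce
  I11: { [E → . F E], [E → . P num], [E → . y P], [E → F . E], [F → . F F], [F → . y], [F → F . F], [F → F F .], [P → . id] }  — shift, reduce
  I12: { [Y → id E num .] }  — reduce

Conflict in state I7:
  Shift-reduce conflict between [F → y .] and [P → . id]
So the grammar is NOT LR(0).

Answer: No. Shift-reduce conflict between [F → y .] and [P → . id]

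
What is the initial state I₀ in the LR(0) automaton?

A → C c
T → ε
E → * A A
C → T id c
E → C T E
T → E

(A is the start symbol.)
First, augment the grammar with A' → A
I₀ = CLOSURE({ [A' → . A] }):
  [A' → . A] has the dot before A: add [A → . C c]
  [A → . C c] has the dot before C: add [C → . T id c]
  [C → . T id c] has the dot before T: add [T → .], [T → . E]
  [T → . E] has the dot before E: add [E → . * A A], [E → . C T E]
No further items can be added.

I₀ = { [A → . C c], [A' → . A], [C → . T id c], [E → . * A A], [E → . C T E], [T → . E], [T → .] }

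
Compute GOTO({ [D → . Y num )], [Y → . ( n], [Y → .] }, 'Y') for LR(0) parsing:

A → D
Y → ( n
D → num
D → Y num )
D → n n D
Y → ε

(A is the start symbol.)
{ [D → Y . num )] }

GOTO(I, 'Y') = CLOSURE({ [A → αX.β] : [A → α.Xβ] ∈ I, X = 'Y' })

Items with dot before 'Y', with the dot advanced:
  [D → . Y num )] → [D → Y . num )]
Closure adds nothing (no advanced item has the dot before a non-terminal).

GOTO = { [D → Y . num )] }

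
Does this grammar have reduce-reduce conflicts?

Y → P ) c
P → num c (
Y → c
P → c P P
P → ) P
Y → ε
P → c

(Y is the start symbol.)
Yes — I4: [P → c .] vs [Y → c .]

Augment with Y' → Y and build the canonical LR(0) collection (I0 = CLOSURE({[Y' → . Y]}), then GOTO on every symbol after a dot until no new states appear). It has 14 states:
  I0: { [P → . ) P], [P → . c P P], [P → . c], [P → . num c (], [Y → . P ) c], [Y → . c], [Y → .], [Y' → . Y] }  — shift, reduce
  I1: { [P → ) . P], [P → . ) P], [P → . c P P], [P → . c], [P → . num c (] }  — shift
  I2: { [Y → P . ) c] }  — shift
  I3: { [Y' → Y .] }  — accept
  I4: { [P → . ) P], [P → . c P P], [P → . c], [P → . num c (], [P → c . P P], [P → c .], [Y → c .] }  — shift, 2 reduces
  I5: { [P → num . c (] }  — shift
  I6: { [P → num c . (] }  — shift
  I7: { [P → num c ( .] }  — reduce
  I8: { [P → . ) P], [P → . c P P], [P → . c], [P → . num c (], [P → c P . P] }  — shift
  I9: { [P → . ) P], [P → . c P P], [P → . c], [P → . num c (], [P → c . P P], [P → c .] }  — shift, reduce
  I10: { [P → c P P .] }  — reduce
  I11: { [Y → P ) . c] }  — shift
  I12: { [Y → P ) c .] }  — reduce
  I13: { [P → ) P .] }  — reduce

I4 contains complete items [P → c .], [Y → c .] — reduce-reduce conflict.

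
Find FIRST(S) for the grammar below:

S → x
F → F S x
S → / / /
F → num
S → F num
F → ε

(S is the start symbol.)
To compute FIRST(S), examine every production with S on the left-hand side, reading each right-hand side left to right until a non-nullable symbol is reached.

FIRST sets of the other non-terminals involved (by the same procedure, iterated to a fixed point):
  FIRST(F) = { '/', 'num', 'x', ε }

From S → x:
  - x is a terminal: add 'x' and stop
From S → / / /:
  - '/' is a terminal: add '/' and stop
From S → F num:
  - F is a non-terminal: add FIRST(F) \ {ε} = { '/', 'num', 'x' }
    F is nullable, so continue to the next symbol
  - num is a terminal: add 'num' and stop

Collecting: FIRST(S) = { '/', 'num', 'x' }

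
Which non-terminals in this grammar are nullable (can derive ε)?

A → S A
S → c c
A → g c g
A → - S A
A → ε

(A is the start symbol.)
{ 'A' }

ε-productions: A → ε
So A is immediately nullable.
No further non-terminal can be added: every production for the remaining non-terminals contains a terminal or a non-nullable non-terminal.
Nullable = { 'A' }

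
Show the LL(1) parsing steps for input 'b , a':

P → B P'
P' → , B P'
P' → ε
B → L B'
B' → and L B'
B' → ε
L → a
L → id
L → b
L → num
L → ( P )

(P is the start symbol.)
Stack is shown with the top on the left.

Stack      Input    Action
--------------------------
P $        b , a $  output P → B P'
B P' $     b , a $  output B → L B'
L B' P' $  b , a $  output L → b
b B' P' $  b , a $  match 'b'
B' P' $    , a $    output B' → ε
P' $       , a $    output P' → , B P'
, B P' $   , a $    match ','
B P' $     a $      output B → L B'
L B' P' $  a $      output L → a
a B' P' $  a $      match 'a'
B' P' $    $        output B' → ε
P' $       $        output P' → ε
$          $        accept

The string is accepted.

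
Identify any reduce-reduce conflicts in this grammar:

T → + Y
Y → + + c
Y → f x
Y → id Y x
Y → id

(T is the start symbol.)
Augment with T' → T and build the canonical LR(0) collection (I0 = CLOSURE({[T' → . T]}), then GOTO on every symbol after a dot until no new states appear). It has 12 states:
  I0: { [T → . + Y], [T' → . T] }  — shift
  I1: { [T → + . Y], [Y → . + + c], [Y → . f x], [Y → . id Y x], [Y → . id] }  — shift
  I2: { [T' → T .] }  — accept
  I3: { [Y → + . + c] }  — shift
  I4: { [T → + Y .] }  — reduce
  I5: { [Y → f . x] }  — shift
  I6: { [Y → . + + c], [Y → . f x], [Y → . id Y x], [Y → . id], [Y → id . Y x], [Y → id .] }  — shift, reduce
  I7: { [Y → id Y . x] }  — shift
  I8: { [Y → id Y x .] }  — reduce
  I9: { [Y → f x .] }  — reduce
  I10: { [Y → + + . c] }  — shift
  I11: { [Y → + + c .] }  — reduce

No state contains more than one complete item.

Answer: No reduce-reduce conflicts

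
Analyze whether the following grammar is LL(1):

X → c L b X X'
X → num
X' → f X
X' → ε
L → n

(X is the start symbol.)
No. Predict set conflict for X': { 'f' }

A grammar is LL(1) if for each non-terminal N with multiple productions, the predict sets of those productions are pairwise disjoint, where PREDICT(N → α) = (FIRST(α) \ {ε}) ∪ (FOLLOW(N) if α ⇒* ε).

Relevant sets:
  FOLLOW(X') = { $, 'f' }

For X:
  PREDICT(X → c L b X X') = { 'c' }
  PREDICT(X → num) = { 'num' }
For X':
  PREDICT(X' → f X) = { 'f' }
  PREDICT(X' → ε) = { $, 'f' }
L has a single production, so nothing to check there.

Conflict found: Predict set conflict for X': { 'f' }
The grammar is NOT LL(1).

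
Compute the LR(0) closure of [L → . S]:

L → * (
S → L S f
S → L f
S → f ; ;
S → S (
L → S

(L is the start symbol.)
{ [L → . * (], [L → . S], [S → . L S f], [S → . L f], [S → . S (], [S → . f ; ;] }

Start with: [L → . S]
  [L → . S] has the dot before S: add [S → . L S f], [S → . L f], [S → . f ; ;], [S → . S (]
  [S → . L S f] has the dot before L: add [L → . * (]
No further items can be added.

CLOSURE = { [L → . * (], [L → . S], [S → . L S f], [S → . L f], [S → . S (], [S → . f ; ;] }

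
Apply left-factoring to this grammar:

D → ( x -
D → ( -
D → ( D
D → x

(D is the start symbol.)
D → ( D'
D' → x -
D' → -
D' → D
D → x

Left-factoring transforms A → αβ₁ | αβ₂ into A → αA' and A' → β₁ | β₂
(α is the longest common prefix among the alternatives). Repeat until
no nonterminal has two alternatives with a common prefix.

Round 1: D has alternatives sharing prefix '('. Introduce D': D → ( D'
  Add: D' → x -
  Add: D' → -
  Add: D' → D

No remaining common prefixes — done.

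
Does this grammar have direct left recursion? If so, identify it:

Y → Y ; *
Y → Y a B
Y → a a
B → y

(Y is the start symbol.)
Yes, Y is left-recursive

Direct left recursion occurs when N → N α for some non-terminal N (the right-hand side begins with the left-hand side itself).

Y → Y ; *: LEFT RECURSIVE (starts with Y)
Y → Y a B: LEFT RECURSIVE (starts with Y)
Y → a a: starts with a
B → y: starts with y

The grammar has direct left recursion on: Y.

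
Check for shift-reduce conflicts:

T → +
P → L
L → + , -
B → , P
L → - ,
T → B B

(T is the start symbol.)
No shift-reduce conflicts

A shift-reduce conflict occurs when an LR(0) state has both:
  - a complete (reduce) item [A → α .] (dot at the end), and
  - a shift item [B → β . c γ] (dot before a terminal).

Augment with T' → T and build the canonical LR(0) collection (I0 = CLOSURE({[T' → . T]}), then GOTO on every symbol after a dot until no new states appear). It has 13 states:
  I0: { [B → . , P], [T → . +], [T → . B B], [T' → . T] }  — shift
  I1: { [T → + .] }  — reduce
  I2: { [B → , . P], [L → . + , -], [L → . - ,], [P → . L] }  — shift
  I3: { [B → . , P], [T → B . B] }  — shift
  I4: { [T' → T .] }  — accept
  I5: { [T → B B .] }  — reduce
  I6: { [L → + . , -] }  — shift
  I7: { [L → - . ,] }  — shift
  I8: { [P → L .] }  — reduce
  I9: { [B → , P .] }  — reduce
  I10: { [L → - , .] }  — reduce
  I11: { [L → + , . -] }  — shift
  I12: { [L → + , - .] }  — reduce

No state contains both a complete item and a shift item.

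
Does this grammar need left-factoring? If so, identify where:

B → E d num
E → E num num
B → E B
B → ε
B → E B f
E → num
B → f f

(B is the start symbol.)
Yes, B has productions with common prefix 'E'

Left-factoring is needed when two productions for the same non-terminal
share a common prefix on the right-hand side.

Productions for B:
  B → E d num
  B → E B
  B → ε
  B → E B f
  B → f f
Productions for E:
  E → E num num
  E → num

Found common prefix 'E' in productions for B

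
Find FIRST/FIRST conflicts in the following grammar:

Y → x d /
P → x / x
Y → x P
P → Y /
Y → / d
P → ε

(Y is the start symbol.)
Yes. Y → x d '/' / Y → x P on { 'x' }; P → x '/' x / P → Y '/' on { 'x' }

A FIRST/FIRST conflict occurs when two productions N → α and N → β for the same non-terminal have FIRST(α) ∩ FIRST(β) ≠ ∅ (with ε ∈ FIRST of a nullable right-hand side, so two nullable alternatives also conflict).

FIRST sets of the non-terminals at (or reachable through a nullable prefix from) the front of some alternative:
  FIRST(Y) = { '/', 'x' }

Productions for Y:
  Y → x d /: FIRST = { 'x' }
  Y → x P: FIRST = { 'x' }
  Y → / d: FIRST = { '/' }
Productions for P:
  P → x / x: FIRST = { 'x' }
  P → Y /: FIRST = { '/', 'x' }
  P → ε: FIRST = { ε }

Conflict for Y: Y → x d / and Y → x P
  Overlap: { 'x' }
Conflict for P: P → x / x and P → Y /
  Overlap: { 'x' }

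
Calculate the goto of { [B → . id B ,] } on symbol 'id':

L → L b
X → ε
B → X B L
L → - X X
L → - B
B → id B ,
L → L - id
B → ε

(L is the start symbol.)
{ [B → . X B L], [B → . id B ,], [B → .], [B → id . B ,], [X → .] }

GOTO(I, 'id') = CLOSURE({ [A → αX.β] : [A → α.Xβ] ∈ I, X = 'id' })

Items with dot before 'id', with the dot advanced:
  [B → . id B ,] → [B → id . B ,]
Closure of the advanced items:
  [B → id . B ,] has the dot before B: add [B → . X B L], [B → . id B ,], [B → .]
  [B → . X B L] has the dot before X: add [X → .]

GOTO = { [B → . X B L], [B → . id B ,], [B → .], [B → id . B ,], [X → .] }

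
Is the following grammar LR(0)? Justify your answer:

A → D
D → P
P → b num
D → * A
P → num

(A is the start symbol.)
A grammar is LR(0) if no state in the canonical LR(0) collection has:
  - both a shift item (dot before a terminal) and a complete item (shift-reduce conflict), or
  - two or more complete items (reduce-reduce conflict; the accept item [A' → A .] counts as a complete item here).

Augment with A' → A and build the canonical LR(0) collection (I0 = CLOSURE({[A' → . A]}), then GOTO on every symbol after a dot until no new states appear). It has 9 states:
  I0: { [A → . D], [A' → . A], [D → . * A], [D → . P], [P → . b num], [P → . num] }  — shift
  I1: { [A → . D], [D → * . A], [D → . * A], [D → . P], [P → . b num], [P → . num] }  — shift
  I2: { [A' → A .] }  — accept
  I3: { [A → D .] }  — reduce
  I4: { [D → P .] }  — reduce
  I5: { [P → b . num] }  — shift
  I6: { [P → num .] }  — reduce
  I7: { [P → b num .] }  — reduce
  I8: { [D → * A .] }  — reduce

Every state is either a pure shift/goto state or contains exactly one complete item and nothing to shift — no conflicts. The grammar is LR(0).

Answer: Yes, the grammar is LR(0)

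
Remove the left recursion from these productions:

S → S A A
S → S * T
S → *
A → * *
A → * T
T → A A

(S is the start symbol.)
S is directly left-recursive. The standard transformation for
  A → A α₁ | ... | A α_m | β₁ | ... | β_n
is
  A  → β₁ A' | ... | β_n A'
  A' → α₁ A' | ... | α_m A' | ε

S → * becomes S → * S'
S → S A A becomes S' → A A S'
S → S * T becomes S' → * T S'
Add S' → ε

Productions for other non-terminals are unchanged:
  A → * *
  A → * T
  T → A A

Resulting grammar:
S → * S'
S' → A A S'
S' → * T S'
S' → ε
A → * *
A → * T
T → A A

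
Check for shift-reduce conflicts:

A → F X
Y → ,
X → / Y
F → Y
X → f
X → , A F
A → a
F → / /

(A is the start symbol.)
No shift-reduce conflicts

A shift-reduce conflict occurs when an LR(0) state has both:
  - a complete (reduce) item [A → α .] (dot at the end), and
  - a shift item [B → β . c γ] (dot before a terminal).

Augment with A' → A and build the canonical LR(0) collection (I0 = CLOSURE({[A' → . A]}), then GOTO on every symbol after a dot until no new states appear). It has 15 states:
  I0: { [A → . F X], [A → . a], [A' → . A], [F → . / /], [F → . Y], [Y → . ,] }  — shift
  I1: { [Y → , .] }  — reduce
  I2: { [F → / . /] }  — shift
  I3: { [A' → A .] }  — accept
  I4: { [A → F . X], [X → . , A F], [X → . / Y], [X → . f] }  — shift
  I5: { [F → Y .] }  — reduce
  I6: { [A → a .] }  — reduce
  I7: { [A → . F X], [A → . a], [F → . / /], [F → . Y], [X → , . A F], [Y → . ,] }  — shift
  I8: { [X → / . Y], [Y → . ,] }  — shift
  I9: { [A → F X .] }  — reduce
  I10: { [X → f .] }  — reduce
  I11: { [X → / Y .] }  — reduce
  I12: { [F → . / /], [F → . Y], [X → , A . F], [Y → . ,] }  — shift
  I13: { [X → , A F .] }  — reduce
  I14: { [F → / / .] }  — reduce

No state contains both a complete item and a shift item.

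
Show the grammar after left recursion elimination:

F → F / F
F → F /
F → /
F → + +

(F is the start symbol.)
F → / F'
F → + + F'
F' → / F F'
F' → / F'
F' → ε

F is directly left-recursive. The standard transformation for
  A → A α₁ | ... | A α_m | β₁ | ... | β_n
is
  A  → β₁ A' | ... | β_n A'
  A' → α₁ A' | ... | α_m A' | ε

F → / becomes F → / F'
F → + + becomes F → + + F'
F → F / F becomes F' → / F F'
F → F / becomes F' → / F'
Add F' → ε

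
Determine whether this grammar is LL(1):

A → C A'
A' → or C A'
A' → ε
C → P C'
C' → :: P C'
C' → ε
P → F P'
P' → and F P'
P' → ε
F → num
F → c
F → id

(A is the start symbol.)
A grammar is LL(1) if for each non-terminal N with multiple productions, the predict sets of those productions are pairwise disjoint, where PREDICT(N → α) = (FIRST(α) \ {ε}) ∪ (FOLLOW(N) if α ⇒* ε).

Relevant sets:
  FOLLOW(A') = { $ }
  FOLLOW(C') = { $, 'or' }
  FOLLOW(P') = { $, '::', 'or' }

For A':
  PREDICT(A' → or C A') = { 'or' }
  PREDICT(A' → ε) = { $ }
For C':
  PREDICT(C' → :: P C') = { '::' }
  PREDICT(C' → ε) = { $, 'or' }
For P':
  PREDICT(P' → and F P') = { 'and' }
  PREDICT(P' → ε) = { $, '::', 'or' }
For F:
  PREDICT(F → num) = { 'num' }
  PREDICT(F → c) = { 'c' }
  PREDICT(F → id) = { 'id' }
A, C, P have a single production, so nothing to check there.

All predict sets are disjoint. The grammar IS LL(1).

Answer: Yes, the grammar is LL(1).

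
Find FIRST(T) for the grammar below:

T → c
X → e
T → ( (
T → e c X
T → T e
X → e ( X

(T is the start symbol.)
{ '(', 'c', 'e' }

To compute FIRST(T), examine every production with T on the left-hand side, reading each right-hand side left to right until a non-nullable symbol is reached.

From T → c:
  - c is a terminal: add 'c' and stop
From T → ( (:
  - '(' is a terminal: add '(' and stop
From T → e c X:
  - e is a terminal: add 'e' and stop
From T → T e:
  - T is the symbol being defined: contributes nothing new
    T is not nullable, so stop

Collecting: FIRST(T) = { '(', 'c', 'e' }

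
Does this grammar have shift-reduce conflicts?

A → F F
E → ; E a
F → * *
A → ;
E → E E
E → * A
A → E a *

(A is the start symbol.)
Augment with A' → A and build the canonical LR(0) collection (I0 = CLOSURE({[A' → . A]}), then GOTO on every symbol after a dot until no new states appear). It has 18 states:
  I0: { [A → . ;], [A → . E a *], [A → . F F], [A' → . A], [E → . * A], [E → . ; E a], [E → . E E], [F → . * *] }  — shift
  I1: { [A → . ;], [A → . E a *], [A → . F F], [E → * . A], [E → . * A], [E → . ; E a], [E → . E E], [F → * . *], [F → . * *] }  — shift
  I2: { [A → ; .], [E → . * A], [E → . ; E a], [E → . E E], [E → ; . E a] }  — shift, reduce
  I3: { [A' → A .] }  — accept
  I4: { [A → E . a *], [E → . * A], [E → . ; E a], [E → . E E], [E → E . E] }  — shift
  I5: { [A → F . F], [F → . * *] }  — shift
  I6: { [F → * . *] }  — shift
  I7: { [A → F F .] }  — reduce
  I8: { [F → * * .] }  — reduce
  I9: { [A → . ;], [A → . E a *], [A → . F F], [E → * . A], [E → . * A], [E → . ; E a], [E → . E E], [F → . * *] }  — shift
  I10: { [E → . * A], [E → . ; E a], [E → . E E], [E → ; . E a] }  — shift
  I11: { [E → . * A], [E → . ; E a], [E → . E E], [E → E . E], [E → E E .] }  — shift, reduce
  I12: { [A → E a . *] }  — shift
  I13: { [A → E a * .] }  — reduce
  I14: { [E → . * A], [E → . ; E a], [E → . E E], [E → ; E . a], [E → E . E] }  — shift
  I15: { [E → ; E a .] }  — reduce
  I16: { [E → * A .] }  — reduce
  I17: { [A → . ;], [A → . E a *], [A → . F F], [E → * . A], [E → . * A], [E → . ; E a], [E → . E E], [F → * * .], [F → * . *], [F → . * *] }  — shift, reduce

I2 contains reduce item [A → ; .] and shift items [E → . * A], [E → . ; E a] — shift-reduce conflict.
I11 contains reduce item [E → E E .] and shift items [E → . * A], [E → . ; E a] — shift-reduce conflict.
I17 contains reduce item [F → * * .] and shift items [A → . ;], [E → . * A], [E → . ; E a], [F → . * *], [F → * . *] — shift-reduce conflict.

Answer: Yes — I2: [A → ; .] vs [E → . * A]; I11: [E → E E .] vs [E → . * A]; I17: [F → * * .] vs [A → . ;]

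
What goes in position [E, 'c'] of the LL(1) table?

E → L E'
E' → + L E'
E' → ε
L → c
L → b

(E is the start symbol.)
E → L E'

To find M[E, 'c'], we find productions for E where 'c' is in the predict set (PREDICT(N → α) = (FIRST(α) \ {ε}) ∪ (FOLLOW(N) if α ⇒* ε)).

Relevant sets:
  FIRST(L) = { 'b', 'c' }

E → L E': PREDICT = { 'b', 'c' }
  'c' is in predict set, so this production goes in M[E, 'c']

M[E, 'c'] = E → L E'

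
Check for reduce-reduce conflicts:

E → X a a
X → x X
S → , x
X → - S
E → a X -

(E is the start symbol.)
No reduce-reduce conflicts

A reduce-reduce conflict occurs when an LR(0) state has two complete items [A → α .] and [B → β .] — both call for a reduction, and with no lookahead the parser cannot choose between them.

Augment with E' → E and build the canonical LR(0) collection (I0 = CLOSURE({[E' → . E]}), then GOTO on every symbol after a dot until no new states appear). It has 14 states:
  I0: { [E → . X a a], [E → . a X -], [E' → . E], [X → . - S], [X → . x X] }  — shift
  I1: { [S → . , x], [X → - . S] }  — shift
  I2: { [E' → E .] }  — accept
  I3: { [E → X . a a] }  — shift
  I4: { [E → a . X -], [X → . - S], [X → . x X] }  — shift
  I5: { [X → . - S], [X → . x X], [X → x . X] }  — shift
  I6: { [X → x X .] }  — reduce
  I7: { [E → a X . -] }  — shift
  I8: { [E → a X - .] }  — reduce
  I9: { [E → X a . a] }  — shift
  I10: { [E → X a a .] }  — reduce
  I11: { [S → , . x] }  — shift
  I12: { [X → - S .] }  — reduce
  I13: { [S → , x .] }  — reduce

No state contains more than one complete item.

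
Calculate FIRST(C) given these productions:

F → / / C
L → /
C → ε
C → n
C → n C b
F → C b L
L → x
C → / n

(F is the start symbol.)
{ '/', 'n', ε }

From C → ε:
  - ε-production, so ε ∈ FIRST(C)
From C → n:
  - n is a terminal: add 'n' and stop
From C → n C b:
  - n is a terminal: add 'n' and stop
From C → / n:
  - '/' is a terminal: add '/' and stop

Collecting: FIRST(C) = { '/', 'n', ε }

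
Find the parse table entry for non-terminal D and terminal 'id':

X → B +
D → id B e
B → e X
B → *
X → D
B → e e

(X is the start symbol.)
To find M[D, 'id'], we find productions for D where 'id' is in the predict set (PREDICT(N → α) = (FIRST(α) \ {ε}) ∪ (FOLLOW(N) if α ⇒* ε)).

D → id B e: PREDICT = { 'id' }
  'id' is in predict set, so this production goes in M[D, 'id']

M[D, 'id'] = D → id B e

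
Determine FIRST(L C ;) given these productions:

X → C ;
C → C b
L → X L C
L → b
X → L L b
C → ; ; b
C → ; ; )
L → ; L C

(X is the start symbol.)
FIRST sets of the non-terminals involved (from the grammar, by fixed-point iteration):
  FIRST(L) = { ';', 'b' }

To compute FIRST(L C ;), process the symbols left to right:
Symbol L is a non-terminal. Add FIRST(L) \ {ε} = { ';', 'b' }
L is not nullable (ε ∉ FIRST(L)), so stop here.
FIRST(L C ;) = { ';', 'b' }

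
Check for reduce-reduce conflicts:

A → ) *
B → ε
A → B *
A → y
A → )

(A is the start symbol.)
No reduce-reduce conflicts

A reduce-reduce conflict occurs when an LR(0) state has two complete items [A → α .] and [B → β .] — both call for a reduction, and with no lookahead the parser cannot choose between them.

Augment with A' → A and build the canonical LR(0) collection (I0 = CLOSURE({[A' → . A]}), then GOTO on every symbol after a dot until no new states appear). It has 7 states:
  I0: { [A → . ) *], [A → . )], [A → . B *], [A → . y], [A' → . A], [B → .] }  — shift, reduce
  I1: { [A → ) . *], [A → ) .] }  — shift, reduce
  I2: { [A' → A .] }  — accept
  I3: { [A → B . *] }  — shift
  I4: { [A → y .] }  — reduce
  I5: { [A → B * .] }  — reduce
  I6: { [A → ) * .] }  — reduce

No state contains more than one complete item.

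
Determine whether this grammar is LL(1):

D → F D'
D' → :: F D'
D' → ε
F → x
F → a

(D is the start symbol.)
Yes, the grammar is LL(1).

A grammar is LL(1) if for each non-terminal N with multiple productions, the predict sets of those productions are pairwise disjoint, where PREDICT(N → α) = (FIRST(α) \ {ε}) ∪ (FOLLOW(N) if α ⇒* ε).

Relevant sets:
  FOLLOW(D') = { $ }

For D':
  PREDICT(D' → :: F D') = { '::' }
  PREDICT(D' → ε) = { $ }
For F:
  PREDICT(F → x) = { 'x' }
  PREDICT(F → a) = { 'a' }
D has a single production, so nothing to check there.

All predict sets are disjoint. The grammar IS LL(1).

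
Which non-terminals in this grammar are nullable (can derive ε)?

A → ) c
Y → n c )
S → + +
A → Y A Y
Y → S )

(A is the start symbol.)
None

There are no ε-productions, so no non-terminal can derive ε.
No non-terminals are nullable.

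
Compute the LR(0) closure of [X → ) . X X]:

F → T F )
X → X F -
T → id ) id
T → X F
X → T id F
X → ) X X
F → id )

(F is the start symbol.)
Start with: [X → ) . X X]
  [X → ) . X X] has the dot before X: add [X → . X F -], [X → . T id F], [X → . ) X X]
  [X → . T id F] has the dot before T: add [T → . id ) id], [T → . X F]
No further items can be added.

CLOSURE = { [T → . X F], [T → . id ) id], [X → ) . X X], [X → . ) X X], [X → . T id F], [X → . X F -] }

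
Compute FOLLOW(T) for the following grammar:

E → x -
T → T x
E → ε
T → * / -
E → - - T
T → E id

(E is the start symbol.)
{ $, 'id', 'x' }

To compute FOLLOW(T), find every occurrence of T on a right-hand side N → α T β: add FIRST(β) \ {ε}, and if β is empty or nullable also add FOLLOW(N). Iterate to a fixed point.

In T → T x: T is followed by x, add FIRST(x) \ {ε} = { 'x' }
In E → - - T: T is at the end, add FOLLOW(E)

The FOLLOW sets referred to above (computed the same way, to a fixed point):
  FOLLOW(E) = { $, 'id' }

Taking the union: FOLLOW(T) = { $, 'id', 'x' }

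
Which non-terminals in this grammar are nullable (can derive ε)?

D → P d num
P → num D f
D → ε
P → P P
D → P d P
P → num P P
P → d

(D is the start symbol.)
ε-productions: D → ε
So D is immediately nullable.
No further non-terminal can be added: every production for the remaining non-terminals contains a terminal or a non-nullable non-terminal.
Nullable = { 'D' }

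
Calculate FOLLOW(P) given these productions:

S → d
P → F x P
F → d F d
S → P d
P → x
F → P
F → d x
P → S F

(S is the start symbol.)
{ 'd', 'x' }

To compute FOLLOW(P), find every occurrence of P on a right-hand side N → α P β: add FIRST(β) \ {ε}, and if β is empty or nullable also add FOLLOW(N). Iterate to a fixed point.

In P → F x P: P is at the end; this adds FOLLOW(P) to itself — nothing new
In S → P d: P is followed by d, add FIRST(d) \ {ε} = { 'd' }
In F → P: P is at the end, add FOLLOW(F)

The FOLLOW sets referred to above (computed the same way, to a fixed point):
  FOLLOW(F) = { 'd', 'x' }

Taking the union: FOLLOW(P) = { 'd', 'x' }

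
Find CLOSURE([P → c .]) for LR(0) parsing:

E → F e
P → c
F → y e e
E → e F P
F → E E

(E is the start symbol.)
Start with: [P → c .]
The dot is at the end, so nothing is added.

CLOSURE = { [P → c .] }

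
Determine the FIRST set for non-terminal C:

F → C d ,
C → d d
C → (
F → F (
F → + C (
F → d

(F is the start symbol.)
{ '(', 'd' }

To compute FIRST(C), examine every production with C on the left-hand side, reading each right-hand side left to right until a non-nullable symbol is reached.

From C → d d:
  - d is a terminal: add 'd' and stop
From C → (:
  - '(' is a terminal: add '(' and stop

Collecting: FIRST(C) = { '(', 'd' }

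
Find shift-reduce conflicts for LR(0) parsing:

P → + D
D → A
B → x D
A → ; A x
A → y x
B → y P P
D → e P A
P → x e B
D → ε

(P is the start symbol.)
Yes — I1: [D → .] vs [A → . ; A x]; I6: [D → .] vs [A → . ; A x]

A shift-reduce conflict occurs when an LR(0) state has both:
  - a complete (reduce) item [A → α .] (dot at the end), and
  - a shift item [B → β . c γ] (dot before a terminal).

Augment with P' → P and build the canonical LR(0) collection (I0 = CLOSURE({[P' → . P]}), then GOTO on every symbol after a dot until no new states appear). It has 21 states:
  I0: { [P → . + D], [P → . x e B], [P' → . P] }  — shift
  I1: { [A → . ; A x], [A → . y x], [D → . A], [D → . e P A], [D → .], [P → + . D] }  — shift, reduce
  I2: { [P' → P .] }  — accept
  I3: { [P → x . e B] }  — shift
  I4: { [B → . x D], [B → . y P P], [P → x e . B] }  — shift
  I5: { [P → x e B .] }  — reduce
  I6: { [A → . ; A x], [A → . y x], [B → x . D], [D → . A], [D → . e P A], [D → .] }  — shift, reduce
  I7: { [B → y . P P], [P → . + D], [P → . x e B] }  — shift
  I8: { [B → y P . P], [P → . + D], [P → . x e B] }  — shift
  I9: { [B → y P P .] }  — reduce
  I10: { [A → . ; A x], [A → . y x], [A → ; . A x] }  — shift
  I11: { [D → A .] }  — reduce
  I12: { [B → x D .] }  — reduce
  I13: { [D → e . P A], [P → . + D], [P → . x e B] }  — shift
  I14: { [A → y . x] }  — shift
  I15: { [A → y x .] }  — reduce
  I16: { [A → . ; A x], [A → . y x], [D → e P . A] }  — shift
  I17: { [D → e P A .] }  — reduce
  I18: { [A → ; A . x] }  — shift
  I19: { [A → ; A x .] }  — reduce
  I20: { [P → + D .] }  — reduce

I1 contains reduce item [D → .] and shift items [A → . ; A x], [A → . y x], [D → . e P A] — shift-reduce conflict.
I6 contains reduce item [D → .] and shift items [A → . ; A x], [A → . y x], [D → . e P A] — shift-reduce conflict.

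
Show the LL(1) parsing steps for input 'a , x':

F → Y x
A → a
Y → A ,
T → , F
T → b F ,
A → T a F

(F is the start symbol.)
Stack is shown with the top on the left.

Stack    Input    Action
------------------------
F $      a , x $  output F → Y x
Y x $    a , x $  output Y → A ,
A , x $  a , x $  output A → a
a , x $  a , x $  match 'a'
, x $    , x $    match ','
x $      x $      match 'x'
$        $        accept

The string is accepted.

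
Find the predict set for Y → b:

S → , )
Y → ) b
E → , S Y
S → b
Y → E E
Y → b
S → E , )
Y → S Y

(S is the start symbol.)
PREDICT(Y → b) = (FIRST(RHS) \ {ε}) ∪ (FOLLOW(Y) if ε ∈ FIRST(RHS), i.e. RHS ⇒* ε)
FIRST(b) = { 'b' }
ε ∉ FIRST(b), so FOLLOW(Y) is not added.
PREDICT(Y → b) = { 'b' }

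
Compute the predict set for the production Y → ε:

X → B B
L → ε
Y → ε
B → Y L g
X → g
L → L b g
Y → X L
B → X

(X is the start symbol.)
PREDICT(Y → ε) = (FIRST(RHS) \ {ε}) ∪ (FOLLOW(Y) if ε ∈ FIRST(RHS), i.e. RHS ⇒* ε)
The right-hand side is ε (FIRST(ε) = { ε }), so the predict set is FOLLOW(Y) = { 'b', 'g' }
PREDICT(Y → ε) = { 'b', 'g' }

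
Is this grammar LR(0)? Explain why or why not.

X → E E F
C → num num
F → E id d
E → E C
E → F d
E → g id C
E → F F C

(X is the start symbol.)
A grammar is LR(0) if no state in the canonical LR(0) collection has:
  - both a shift item (dot before a terminal) and a complete item (shift-reduce conflict), or
  - two or more complete items (reduce-reduce conflict; the accept item [X' → X .] counts as a complete item here).

Augment with X' → X and build the canonical LR(0) collection (I0 = CLOSURE({[X' → . X]}), then GOTO on every symbol after a dot until no new states appear). It has 18 states:
  I0: { [E → . E C], [E → . F F C], [E → . F d], [E → . g id C], [F → . E id d], [X → . E E F], [X' → . X] }  — shift
  I1: { [C → . num num], [E → . E C], [E → . F F C], [E → . F d], [E → . g id C], [E → E . C], [F → . E id d], [F → E . id d], [X → E . E F] }  — shift
  I2: { [E → . E C], [E → . F F C], [E → . F d], [E → . g id C], [E → F . F C], [E → F . d], [F → . E id d] }  — shift
  I3: { [X' → X .] }  — accept
  I4: { [E → g . id C] }  — shift
  I5: { [C → . num num], [E → g id . C] }  — shift
  I6: { [E → g id C .] }  — reduce
  I7: { [C → num . num] }  — shift
  I8: { [C → num num .] }  — reduce
  I9: { [C → . num num], [E → E . C], [F → E . id d] }  — shift
  I10: { [C → . num num], [E → . E C], [E → . F F C], [E → . F d], [E → . g id C], [E → F . F C], [E → F . d], [E → F F . C], [F → . E id d] }  — shift
  I11: { [E → F d .] }  — reduce
  I12: { [E → F F C .] }  — reduce
  I13: { [E → E C .] }  — reduce
  I14: { [F → E id . d] }  — shift
  I15: { [F → E id d .] }  — reduce
  I16: { [C → . num num], [E → . E C], [E → . F F C], [E → . F d], [E → . g id C], [E → E . C], [F → . E id d], [F → E . id d], [X → E E . F] }  — shift
  I17: { [E → . E C], [E → . F F C], [E → . F d], [E → . g id C], [E → F . F C], [E → F . d], [F → . E id d], [X → E E F .] }  — shift, reduce

Conflict in state I17:
  Shift-reduce conflict between [X → E E F .] and [E → F . d]
So the grammar is NOT LR(0).

Answer: No. Shift-reduce conflict between [X → E E F .] and [E → F . d]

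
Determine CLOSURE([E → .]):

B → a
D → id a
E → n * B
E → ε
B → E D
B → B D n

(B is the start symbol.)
{ [E → .] }

To compute CLOSURE, for each item [A → α.Bβ] where B is a non-terminal, add [B → .γ] for all productions B → γ; repeat for the newly added items until nothing changes.

Start with: [E → .]
The dot is at the end, so nothing is added.

CLOSURE = { [E → .] }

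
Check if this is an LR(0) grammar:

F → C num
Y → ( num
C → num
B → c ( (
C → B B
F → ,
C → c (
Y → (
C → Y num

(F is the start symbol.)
Augment with F' → F and build the canonical LR(0) collection (I0 = CLOSURE({[F' → . F]}), then GOTO on every symbol after a dot until no new states appear). It has 17 states:
  I0: { [B → . c ( (], [C → . B B], [C → . Y num], [C → . c (], [C → . num], [F → . ,], [F → . C num], [F' → . F], [Y → . ( num], [Y → . (] }  — shift
  I1: { [Y → ( . num], [Y → ( .] }  — shift, reduce
  I2: { [F → , .] }  — reduce
  I3: { [B → . c ( (], [C → B . B] }  — shift
  I4: { [F → C . num] }  — shift
  I5: { [F' → F .] }  — accept
  I6: { [C → Y . num] }  — shift
  I7: { [B → c . ( (], [C → c . (] }  — shift
  I8: { [C → num .] }  — reduce
  I9: { [B → c ( . (], [C → c ( .] }  — shift, reduce
  I10: { [B → c ( ( .] }  — reduce
  I11: { [C → Y num .] }  — reduce
  I12: { [F → C num .] }  — reduce
  I13: { [C → B B .] }  — reduce
  I14: { [B → c . ( (] }  — shift
  I15: { [B → c ( . (] }  — shift
  I16: { [Y → ( num .] }  — reduce

Conflict in state I1:
  Shift-reduce conflict between [Y → ( .] and [Y → ( . num]
So the grammar is NOT LR(0).

Answer: No. Shift-reduce conflict between [Y → ( .] and [Y → ( . num]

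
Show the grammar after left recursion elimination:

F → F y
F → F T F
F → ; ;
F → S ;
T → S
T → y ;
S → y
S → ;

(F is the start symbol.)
F is directly left-recursive. The standard transformation for
  A → A α₁ | ... | A α_m | β₁ | ... | β_n
is
  A  → β₁ A' | ... | β_n A'
  A' → α₁ A' | ... | α_m A' | ε

F → ; ; becomes F → ; ; F'
F → S ; becomes F → S ; F'
F → F y becomes F' → y F'
F → F T F becomes F' → T F F'
Add F' → ε

Productions for other non-terminals are unchanged:
  T → S
  T → y ;
  S → y
  S → ;

Resulting grammar:
F → ; ; F'
F → S ; F'
F' → y F'
F' → T F F'
F' → ε
T → S
T → y ;
S → y
S → ;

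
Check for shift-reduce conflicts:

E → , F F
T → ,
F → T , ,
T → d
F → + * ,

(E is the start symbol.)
No shift-reduce conflicts

A shift-reduce conflict occurs when an LR(0) state has both:
  - a complete (reduce) item [A → α .] (dot at the end), and
  - a shift item [B → β . c γ] (dot before a terminal).

Augment with E' → E and build the canonical LR(0) collection (I0 = CLOSURE({[E' → . E]}), then GOTO on every symbol after a dot until no new states appear). It has 13 states:
  I0: { [E → . , F F], [E' → . E] }  — shift
  I1: { [E → , . F F], [F → . + * ,], [F → . T , ,], [T → . ,], [T → . d] }  — shift
  I2: { [E' → E .] }  — accept
  I3: { [F → + . * ,] }  — shift
  I4: { [T → , .] }  — reduce
  I5: { [E → , F . F], [F → . + * ,], [F → . T , ,], [T → . ,], [T → . d] }  — shift
  I6: { [F → T . , ,] }  — shift
  I7: { [T → d .] }  — reduce
  I8: { [F → T , . ,] }  — shift
  I9: { [F → T , , .] }  — reduce
  I10: { [E → , F F .] }  — reduce
  I11: { [F → + * . ,] }  — shift
  I12: { [F → + * , .] }  — reduce

No state contains both a complete item and a shift item.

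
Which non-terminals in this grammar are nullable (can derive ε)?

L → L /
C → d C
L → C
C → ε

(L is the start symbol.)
A non-terminal is nullable if it can derive ε (the empty string): either it has an ε-production, or it has a production whose right-hand side consists entirely of nullable non-terminals.

ε-productions: C → ε
So C is immediately nullable.
L → C: every symbol on the right is nullable, so L is nullable too.
Every non-terminal is now nullable.
Nullable = { 'C', 'L' }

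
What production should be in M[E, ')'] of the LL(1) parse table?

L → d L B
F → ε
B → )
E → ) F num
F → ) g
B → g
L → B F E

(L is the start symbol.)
To find M[E, ')'], we find productions for E where ')' is in the predict set (PREDICT(N → α) = (FIRST(α) \ {ε}) ∪ (FOLLOW(N) if α ⇒* ε)).

E → ) F num: PREDICT = { ')' }
  ')' is in predict set, so this production goes in M[E, ')']

M[E, ')'] = E → ) F num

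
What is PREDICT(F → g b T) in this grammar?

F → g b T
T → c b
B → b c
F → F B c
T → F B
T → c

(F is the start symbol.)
{ 'g' }

PREDICT(F → g b T) = (FIRST(RHS) \ {ε}) ∪ (FOLLOW(F) if ε ∈ FIRST(RHS), i.e. RHS ⇒* ε)
FIRST(g b T) = { 'g' }
ε ∉ FIRST(g b T), so FOLLOW(F) is not added.
PREDICT(F → g b T) = { 'g' }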